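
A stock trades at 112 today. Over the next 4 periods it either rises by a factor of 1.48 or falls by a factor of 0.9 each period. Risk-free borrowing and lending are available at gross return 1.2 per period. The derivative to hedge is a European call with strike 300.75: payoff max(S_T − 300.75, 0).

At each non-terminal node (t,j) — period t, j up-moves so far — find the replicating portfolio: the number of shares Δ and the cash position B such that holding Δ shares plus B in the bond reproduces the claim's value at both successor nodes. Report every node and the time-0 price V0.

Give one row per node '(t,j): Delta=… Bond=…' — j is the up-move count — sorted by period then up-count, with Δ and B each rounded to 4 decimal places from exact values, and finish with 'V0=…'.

(0,0): Delta=0.3494 Bond=-27.6159
(1,0): Delta=0.0827 Bond=-6.2518
(1,1): Delta=0.5008 Bond=-58.2339
(2,0): Delta=0.0000 Bond=0.0000
(2,1): Delta=0.1296 Bond=-14.5043
(2,2): Delta=0.7115 Bond=-121.5654
(3,0): Delta=0.0000 Bond=0.0000
(3,1): Delta=0.0000 Bond=0.0000
(3,2): Delta=0.2032 Bond=-33.6500
(3,3): Delta=1.0000 Bond=-250.6250
V0=11.5208

No-arbitrage ⇒ martingale measure with p* = (R−d)/(u−d) = 0.5172.
Payoff layer (t=4): V(4,0)=0.0000, V(4,1)=0.0000, V(4,2)=0.0000, V(4,3)=26.0226, V(4,4)=236.6094
(3,0): S=81.6480. Δ = (V_up−V_dn)/(S_up−S_dn) = (0.0000−0.0000)/(120.8390−73.4832) = 0.0000. V = [p*·0.0000 + (1−p*)·0.0000]/1.2 = 0.0000. B = V − Δ·S = 0.0000.
(3,1): S=134.2656. Δ = (V_up−V_dn)/(S_up−S_dn) = (0.0000−0.0000)/(198.7131−120.8390) = 0.0000. V = [p*·0.0000 + (1−p*)·0.0000]/1.2 = 0.0000. B = V − Δ·S = 0.0000.
(3,2): S=220.7923. Δ = (V_up−V_dn)/(S_up−S_dn) = (26.0226−0.0000)/(326.7726−198.7131) = 0.2032. V = [p*·26.0226 + (1−p*)·0.0000]/1.2 = 11.2167. B = V − Δ·S = -33.6500.
(3,3): S=363.0807. Δ = (V_up−V_dn)/(S_up−S_dn) = (236.6094−26.0226)/(537.3594−326.7726) = 1.0000. V = [p*·236.6094 + (1−p*)·26.0226]/1.2 = 112.4557. B = V − Δ·S = -250.6250.
(2,0): S=90.7200. Δ = (V_up−V_dn)/(S_up−S_dn) = (0.0000−0.0000)/(134.2656−81.6480) = 0.0000. V = [p*·0.0000 + (1−p*)·0.0000]/1.2 = 0.0000. B = V − Δ·S = 0.0000.
(2,1): S=149.1840. Δ = (V_up−V_dn)/(S_up−S_dn) = (11.2167−0.0000)/(220.7923−134.2656) = 0.1296. V = [p*·11.2167 + (1−p*)·0.0000]/1.2 = 4.8348. B = V − Δ·S = -14.5043.
(2,2): S=245.3248. Δ = (V_up−V_dn)/(S_up−S_dn) = (112.4557−11.2167)/(363.0807−220.7923) = 0.7115. V = [p*·112.4557 + (1−p*)·11.2167]/1.2 = 52.9847. B = V − Δ·S = -121.5654.
(1,0): S=100.8000. Δ = (V_up−V_dn)/(S_up−S_dn) = (4.8348−0.0000)/(149.1840−90.7200) = 0.0827. V = [p*·4.8348 + (1−p*)·0.0000]/1.2 = 2.0839. B = V − Δ·S = -6.2518.
(1,1): S=165.7600. Δ = (V_up−V_dn)/(S_up−S_dn) = (52.9847−4.8348)/(245.3248−149.1840) = 0.5008. V = [p*·52.9847 + (1−p*)·4.8348]/1.2 = 24.7833. B = V − Δ·S = -58.2339.
(0,0): S=112.0000. Δ = (V_up−V_dn)/(S_up−S_dn) = (24.7833−2.0839)/(165.7600−100.8000) = 0.3494. V = [p*·24.7833 + (1−p*)·2.0839]/1.2 = 11.5208. B = V − Δ·S = -27.6159.
The time-0 hedge costs 11.5208, which is the no-arbitrage price.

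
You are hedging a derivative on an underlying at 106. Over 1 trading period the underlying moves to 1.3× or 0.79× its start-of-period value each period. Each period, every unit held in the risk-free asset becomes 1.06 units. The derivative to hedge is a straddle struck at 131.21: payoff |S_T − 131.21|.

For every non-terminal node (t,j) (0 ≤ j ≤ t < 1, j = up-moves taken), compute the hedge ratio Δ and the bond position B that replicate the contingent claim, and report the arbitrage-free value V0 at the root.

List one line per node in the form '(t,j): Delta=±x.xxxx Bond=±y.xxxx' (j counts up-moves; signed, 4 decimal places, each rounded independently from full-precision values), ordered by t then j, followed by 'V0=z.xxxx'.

(0,0): Delta=-0.7562 Bond=104.5226
V0=24.3657

No-arbitrage ⇒ martingale measure with p* = (R−d)/(u−d) = 0.5294.
Terminal values V(1,·): V(1,0)=47.4700, V(1,1)=6.5900
Node (0,0) S=106.0000: V=(p*·6.5900+(1−p*)·47.4700)/1.06=24.3657; Δ=(6.5900−47.4700)/(137.8000−83.7400)=-0.7562; B=V−Δ·S=104.5226
Self-financing check: at every node Δ·S+B equals the discounted successor values.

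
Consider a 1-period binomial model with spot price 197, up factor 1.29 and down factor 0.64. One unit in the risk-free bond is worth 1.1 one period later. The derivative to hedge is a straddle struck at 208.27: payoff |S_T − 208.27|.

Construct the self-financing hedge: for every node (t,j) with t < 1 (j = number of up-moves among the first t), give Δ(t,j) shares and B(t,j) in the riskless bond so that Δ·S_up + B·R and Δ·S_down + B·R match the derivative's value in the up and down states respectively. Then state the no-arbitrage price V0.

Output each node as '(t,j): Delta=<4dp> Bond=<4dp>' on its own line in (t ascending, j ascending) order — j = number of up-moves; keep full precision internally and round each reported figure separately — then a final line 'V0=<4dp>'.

(0,0): Delta=-0.2837 Bond=107.2373
V0=51.3450

Risk-neutral probability p* = (R−d)/(u−d) = (1.1−0.64)/(1.29−0.64) = 0.7077.
At expiry t=1: V(1,0)=82.1900, V(1,1)=45.8600
(0,0): S=197.0000. Δ = (V_up−V_dn)/(S_up−S_dn) = (45.8600−82.1900)/(254.1300−126.0800) = -0.2837. V = [p*·45.8600 + (1−p*)·82.1900]/1.1 = 51.3450. B = V − Δ·S = 107.2373.
Check: Δ(0,0)·S0 + B(0,0) = 51.3450 = V0.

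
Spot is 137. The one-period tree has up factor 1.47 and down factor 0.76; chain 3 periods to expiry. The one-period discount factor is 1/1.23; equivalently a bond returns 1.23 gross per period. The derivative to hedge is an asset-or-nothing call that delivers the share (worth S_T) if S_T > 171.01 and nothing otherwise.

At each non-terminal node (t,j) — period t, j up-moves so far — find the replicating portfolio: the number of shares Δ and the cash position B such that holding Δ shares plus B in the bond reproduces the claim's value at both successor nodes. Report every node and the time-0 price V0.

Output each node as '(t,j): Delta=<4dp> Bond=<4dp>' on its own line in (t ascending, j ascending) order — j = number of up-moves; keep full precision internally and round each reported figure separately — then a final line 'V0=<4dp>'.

Since d<R<u, set p* = (R−d)/(u−d) = 0.6620; price each node as the discounted p*-expectation of its children.
At expiry t=3: V(3,0)=0.0000, V(3,1)=0.0000, V(3,2)=224.9929, V(3,3)=435.1837
Node (2,0) S=79.1312: V=(p*·0.0000+(1−p*)·0.0000)/1.23=0.0000; Δ=(0.0000−0.0000)/(116.3229−60.1397)=0.0000; B=V−Δ·S=0.0000
Node (2,1) S=153.0564: V=(p*·224.9929+(1−p*)·0.0000)/1.23=121.0886; Δ=(224.9929−0.0000)/(224.9929−116.3229)=2.0704; B=V−Δ·S=-195.8028
Node (2,2) S=296.0433: V=(p*·435.1837+(1−p*)·224.9929)/1.23=296.0433; Δ=(435.1837−224.9929)/(435.1837−224.9929)=1.0000; B=V−Δ·S=0.0000
Node (1,0) S=104.1200: V=(p*·121.0886+(1−p*)·0.0000)/1.23=65.1685; Δ=(121.0886−0.0000)/(153.0564−79.1312)=1.6380; B=V−Δ·S=-105.3788
Node (1,1) S=201.3900: V=(p*·296.0433+(1−p*)·121.0886)/1.23=192.6046; Δ=(296.0433−121.0886)/(296.0433−153.0564)=1.2236; B=V−Δ·S=-53.8105
Node (0,0) S=137.0000: V=(p*·192.6046+(1−p*)·65.1685)/1.23=121.5672; Δ=(192.6046−65.1685)/(201.3900−104.1200)=1.3101; B=V−Δ·S=-57.9203
The time-0 hedge costs 121.5672, which is the no-arbitrage price.

(0,0): Delta=1.3101 Bond=-57.9203
(1,0): Delta=1.6380 Bond=-105.3788
(1,1): Delta=1.2236 Bond=-53.8105
(2,0): Delta=0.0000 Bond=0.0000
(2,1): Delta=2.0704 Bond=-195.8028
(2,2): Delta=1.0000 Bond=0.0000
V0=121.5672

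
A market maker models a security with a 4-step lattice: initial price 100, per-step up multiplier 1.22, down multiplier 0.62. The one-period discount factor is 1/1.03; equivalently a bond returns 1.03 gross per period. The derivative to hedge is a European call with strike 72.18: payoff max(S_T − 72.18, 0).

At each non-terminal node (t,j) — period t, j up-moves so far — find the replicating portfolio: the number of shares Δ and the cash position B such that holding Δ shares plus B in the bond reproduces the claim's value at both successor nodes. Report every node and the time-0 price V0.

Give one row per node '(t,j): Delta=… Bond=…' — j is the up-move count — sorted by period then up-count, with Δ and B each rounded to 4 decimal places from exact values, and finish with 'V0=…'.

The replicating-portfolio and risk-neutral prices coincide; use p* = (1.03−0.62)/(1.22−0.62) = 0.6833 for the latter.
Payoff layer (t=4): V(4,0)=0.0000, V(4,1)=0.0000, V(4,2)=0.0000, V(4,3)=40.4026, V(4,4)=149.3535
  t=3,j=0: stock 23.8328 → up 29.0760 (V=0.0000), down 14.7763 (V=0.0000). Price 0.0000; hedge Δ=0.0000, bond B=0.0000.
  t=3,j=1: stock 46.8968 → up 57.2141 (V=0.0000), down 29.0760 (V=0.0000). Price 0.0000; hedge Δ=0.0000, bond B=0.0000.
  t=3,j=2: stock 92.2808 → up 112.5826 (V=40.4026), down 57.2141 (V=0.0000). Price 26.8043; hedge Δ=0.7297, bond B=-40.5333.
  t=3,j=3: stock 181.5848 → up 221.5335 (V=149.3535), down 112.5826 (V=40.4026). Price 111.5071; hedge Δ=1.0000, bond B=-70.0777.
  t=2,j=0: stock 38.4400 → up 46.8968 (V=0.0000), down 23.8328 (V=0.0000). Price 0.0000; hedge Δ=0.0000, bond B=0.0000.
  t=2,j=1: stock 75.6400 → up 92.2808 (V=26.8043), down 46.8968 (V=0.0000). Price 17.7828; hedge Δ=0.5906, bond B=-26.8910.
  t=2,j=2: stock 148.8400 → up 181.5848 (V=111.5071), down 92.2808 (V=26.8043). Price 82.2180; hedge Δ=0.9485, bond B=-58.9534.
  t=1,j=0: stock 62.0000 → up 75.6400 (V=17.7828), down 38.4400 (V=0.0000). Price 11.7976; hedge Δ=0.4780, bond B=-17.8403.
  t=1,j=1: stock 122.0000 → up 148.8400 (V=82.2180), down 75.6400 (V=17.7828). Price 60.0131; hedge Δ=0.8803, bond B=-47.3789.
  t=0,j=0: stock 100.0000 → up 122.0000 (V=60.0131), down 62.0000 (V=11.7976). Price 43.4416; hedge Δ=0.8036, bond B=-36.9175.
Self-financing check: at every node Δ·S+B equals the discounted successor values.

(0,0): Delta=0.8036 Bond=-36.9175
(1,0): Delta=0.4780 Bond=-17.8403
(1,1): Delta=0.8803 Bond=-47.3789
(2,0): Delta=0.0000 Bond=0.0000
(2,1): Delta=0.5906 Bond=-26.8910
(2,2): Delta=0.9485 Bond=-58.9534
(3,0): Delta=0.0000 Bond=0.0000
(3,1): Delta=0.0000 Bond=0.0000
(3,2): Delta=0.7297 Bond=-40.5333
(3,3): Delta=1.0000 Bond=-70.0777
V0=43.4416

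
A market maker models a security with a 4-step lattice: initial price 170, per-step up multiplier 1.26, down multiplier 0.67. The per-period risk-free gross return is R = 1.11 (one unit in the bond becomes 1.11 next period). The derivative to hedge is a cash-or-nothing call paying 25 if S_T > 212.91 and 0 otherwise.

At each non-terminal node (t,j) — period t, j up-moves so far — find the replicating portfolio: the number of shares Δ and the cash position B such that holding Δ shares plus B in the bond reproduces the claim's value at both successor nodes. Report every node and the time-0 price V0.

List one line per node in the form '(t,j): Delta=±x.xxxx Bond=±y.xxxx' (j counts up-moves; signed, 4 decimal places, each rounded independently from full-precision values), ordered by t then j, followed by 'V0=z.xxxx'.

Under the risk-neutral measure, an up-move has probability p* = (R−d)/(u−d) = 0.7458 and values discount at R = 1.11.
Terminal values V(4,·): V(4,0)=0.0000, V(4,1)=0.0000, V(4,2)=0.0000, V(4,3)=25.0000, V(4,4)=25.0000
Node (3,0) S=51.1297: V=(p*·0.0000+(1−p*)·0.0000)/1.11=0.0000; Δ=(0.0000−0.0000)/(64.4234−34.2569)=0.0000; B=V−Δ·S=0.0000
Node (3,1) S=96.1544: V=(p*·0.0000+(1−p*)·0.0000)/1.11=0.0000; Δ=(0.0000−0.0000)/(121.1545−64.4234)=0.0000; B=V−Δ·S=0.0000
Node (3,2) S=180.8276: V=(p*·25.0000+(1−p*)·0.0000)/1.11=16.7965; Δ=(25.0000−0.0000)/(227.8428−121.1545)=0.2343; B=V−Δ·S=-25.5764
Node (3,3) S=340.0639: V=(p*·25.0000+(1−p*)·25.0000)/1.11=22.5225; Δ=(25.0000−25.0000)/(428.4805−227.8428)=0.0000; B=V−Δ·S=22.5225
Node (2,0) S=76.3130: V=(p*·0.0000+(1−p*)·0.0000)/1.11=0.0000; Δ=(0.0000−0.0000)/(96.1544−51.1297)=0.0000; B=V−Δ·S=0.0000
Node (2,1) S=143.5140: V=(p*·16.7965+(1−p*)·0.0000)/1.11=11.2848; Δ=(16.7965−0.0000)/(180.8276−96.1544)=0.1984; B=V−Δ·S=-17.1837
Node (2,2) S=269.8920: V=(p*·22.5225+(1−p*)·16.7965)/1.11=18.9790; Δ=(22.5225−16.7965)/(340.0639−180.8276)=0.0360; B=V−Δ·S=9.2739
Node (1,0) S=113.9000: V=(p*·11.2848+(1−p*)·0.0000)/1.11=7.5818; Δ=(11.2848−0.0000)/(143.5140−76.3130)=0.1679; B=V−Δ·S=-11.5450
Node (1,1) S=214.2000: V=(p*·18.9790+(1−p*)·11.2848)/1.11=15.3359; Δ=(18.9790−11.2848)/(269.8920−143.5140)=0.0609; B=V−Δ·S=2.2949
Node (0,0) S=170.0000: V=(p*·15.3359+(1−p*)·7.5818)/1.11=12.0401; Δ=(15.3359−7.5818)/(214.2000−113.9000)=0.0773; B=V−Δ·S=-1.1025
Self-financing check: at every node Δ·S+B equals the discounted successor values.

(0,0): Delta=0.0773 Bond=-1.1025
(1,0): Delta=0.1679 Bond=-11.5450
(1,1): Delta=0.0609 Bond=2.2949
(2,0): Delta=0.0000 Bond=0.0000
(2,1): Delta=0.1984 Bond=-17.1837
(2,2): Delta=0.0360 Bond=9.2739
(3,0): Delta=0.0000 Bond=0.0000
(3,1): Delta=0.0000 Bond=0.0000
(3,2): Delta=0.2343 Bond=-25.5764
(3,3): Delta=0.0000 Bond=22.5225
V0=12.0401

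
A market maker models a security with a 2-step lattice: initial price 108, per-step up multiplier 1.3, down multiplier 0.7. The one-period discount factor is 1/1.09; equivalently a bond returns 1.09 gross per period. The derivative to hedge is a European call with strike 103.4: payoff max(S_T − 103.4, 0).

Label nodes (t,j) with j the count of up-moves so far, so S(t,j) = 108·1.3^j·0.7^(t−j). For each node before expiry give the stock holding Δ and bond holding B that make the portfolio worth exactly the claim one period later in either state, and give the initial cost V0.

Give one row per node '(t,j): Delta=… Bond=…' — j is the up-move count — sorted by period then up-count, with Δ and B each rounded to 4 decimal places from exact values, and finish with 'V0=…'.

Since d<R<u, set p* = (R−d)/(u−d) = 0.6500; price each node as the discounted p*-expectation of its children.
Terminal values V(2,·): V(2,0)=0.0000, V(2,1)=0.0000, V(2,2)=79.1200
(1,0): S=75.6000. Δ = (V_up−V_dn)/(S_up−S_dn) = (0.0000−0.0000)/(98.2800−52.9200) = 0.0000. V = [p*·0.0000 + (1−p*)·0.0000]/1.09 = 0.0000. B = V − Δ·S = 0.0000.
(1,1): S=140.4000. Δ = (V_up−V_dn)/(S_up−S_dn) = (79.1200−0.0000)/(182.5200−98.2800) = 0.9392. V = [p*·79.1200 + (1−p*)·0.0000]/1.09 = 47.1817. B = V − Δ·S = -84.6850.
(0,0): S=108.0000. Δ = (V_up−V_dn)/(S_up−S_dn) = (47.1817−0.0000)/(140.4000−75.6000) = 0.7281. V = [p*·47.1817 + (1−p*)·0.0000]/1.09 = 28.1358. B = V − Δ·S = -50.5002.
Check: Δ(0,0)·S0 + B(0,0) = 28.1358 = V0.

(0,0): Delta=0.7281 Bond=-50.5002
(1,0): Delta=0.0000 Bond=0.0000
(1,1): Delta=0.9392 Bond=-84.6850
V0=28.1358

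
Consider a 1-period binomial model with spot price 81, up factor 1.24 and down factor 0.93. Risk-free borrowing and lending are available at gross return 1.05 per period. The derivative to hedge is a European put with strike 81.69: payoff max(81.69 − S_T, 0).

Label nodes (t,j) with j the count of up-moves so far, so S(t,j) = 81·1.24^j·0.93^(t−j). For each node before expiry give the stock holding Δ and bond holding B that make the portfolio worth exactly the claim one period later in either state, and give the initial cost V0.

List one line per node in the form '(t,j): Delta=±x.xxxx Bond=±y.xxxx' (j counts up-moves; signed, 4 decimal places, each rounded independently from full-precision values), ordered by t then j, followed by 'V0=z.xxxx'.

Under the risk-neutral measure, an up-move has probability p* = (R−d)/(u−d) = 0.3871 and values discount at R = 1.05.
Terminal payoffs: V(1,0)=6.3600, V(1,1)=0.0000
Node (0,0) S=81.0000: V=(p*·0.0000+(1−p*)·6.3600)/1.05=3.7124; Δ=(0.0000−6.3600)/(100.4400−75.3300)=-0.2533; B=V−Δ·S=24.2286
Self-financing check: at every node Δ·S+B equals the discounted successor values.

(0,0): Delta=-0.2533 Bond=24.2286
V0=3.7124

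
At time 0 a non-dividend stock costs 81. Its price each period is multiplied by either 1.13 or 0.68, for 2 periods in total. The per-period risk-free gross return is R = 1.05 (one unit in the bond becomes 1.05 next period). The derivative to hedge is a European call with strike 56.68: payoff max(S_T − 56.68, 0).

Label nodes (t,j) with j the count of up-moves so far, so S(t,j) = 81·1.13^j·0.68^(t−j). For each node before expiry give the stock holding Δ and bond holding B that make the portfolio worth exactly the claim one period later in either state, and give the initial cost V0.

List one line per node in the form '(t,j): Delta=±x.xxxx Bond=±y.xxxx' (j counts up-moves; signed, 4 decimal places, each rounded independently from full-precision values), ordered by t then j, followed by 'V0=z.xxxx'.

Risk-neutral probability p* = (R−d)/(u−d) = (1.05−0.68)/(1.13−0.68) = 0.8222.
Payoff layer (t=2): V(2,0)=0.0000, V(2,1)=5.5604, V(2,2)=46.7489
(1,0): S=55.0800. Δ = (V_up−V_dn)/(S_up−S_dn) = (5.5604−0.0000)/(62.2404−37.4544) = 0.2243. V = [p*·5.5604 + (1−p*)·0.0000]/1.05 = 4.3542. B = V − Δ·S = -8.0023.
(1,1): S=91.5300. Δ = (V_up−V_dn)/(S_up−S_dn) = (46.7489−5.5604)/(103.4289−62.2404) = 1.0000. V = [p*·46.7489 + (1−p*)·5.5604]/1.05 = 37.5490. B = V − Δ·S = -53.9810.
(0,0): S=81.0000. Δ = (V_up−V_dn)/(S_up−S_dn) = (37.5490−4.3542)/(91.5300−55.0800) = 0.9107. V = [p*·37.5490 + (1−p*)·4.3542]/1.05 = 30.1407. B = V − Δ·S = -43.6257.
Root portfolio cost Δ·81+B reproduces V0=30.1407.

(0,0): Delta=0.9107 Bond=-43.6257
(1,0): Delta=0.2243 Bond=-8.0023
(1,1): Delta=1.0000 Bond=-53.9810
V0=30.1407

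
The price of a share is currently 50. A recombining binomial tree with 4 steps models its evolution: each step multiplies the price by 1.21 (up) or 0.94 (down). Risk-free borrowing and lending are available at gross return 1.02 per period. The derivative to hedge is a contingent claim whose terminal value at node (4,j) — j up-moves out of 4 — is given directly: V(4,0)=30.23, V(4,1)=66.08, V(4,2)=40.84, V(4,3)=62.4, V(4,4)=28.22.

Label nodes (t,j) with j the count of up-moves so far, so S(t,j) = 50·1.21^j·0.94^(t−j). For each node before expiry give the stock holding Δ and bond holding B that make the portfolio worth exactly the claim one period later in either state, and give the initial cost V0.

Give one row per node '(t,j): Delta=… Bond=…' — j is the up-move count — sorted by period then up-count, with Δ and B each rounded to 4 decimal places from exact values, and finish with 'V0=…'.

(0,0): Delta=0.3134 Bond=30.6565
(1,0): Delta=0.6908 Bond=13.5308
(1,1): Delta=-0.3830 Bond=73.3993
(2,0): Delta=1.4588 Bond=-20.1283
(2,1): Delta=-0.7262 Bond=94.3844
(2,2): Delta=0.2502 Bond=28.5140
(3,0): Delta=3.1972 Bond=-92.7266
(3,1): Delta=-1.7487 Bond=150.9339
(3,2): Delta=1.1604 Bond=-33.5497
(3,3): Delta=-1.4292 Bond=177.8402
V0=46.3251

Under the risk-neutral measure, an up-move has probability p* = (R−d)/(u−d) = 0.2963 and values discount at R = 1.02.
Terminal payoffs: V(4,0)=30.2300, V(4,1)=66.0800, V(4,2)=40.8400, V(4,3)=62.4000, V(4,4)=28.2200
(3,0): S=41.5292. Δ = (V_up−V_dn)/(S_up−S_dn) = (66.0800−30.2300)/(50.2503−39.0374) = 3.1972. V = [p*·66.0800 + (1−p*)·30.2300]/1.02 = 40.0512. B = V − Δ·S = -92.7266.
(3,1): S=53.4578. Δ = (V_up−V_dn)/(S_up−S_dn) = (40.8400−66.0800)/(64.6839−50.2503) = -1.7487. V = [p*·40.8400 + (1−p*)·66.0800]/1.02 = 57.4524. B = V − Δ·S = 150.9339.
(3,2): S=68.8127. Δ = (V_up−V_dn)/(S_up−S_dn) = (62.4000−40.8400)/(83.2634−64.6839) = 1.1604. V = [p*·62.4000 + (1−p*)·40.8400]/1.02 = 46.3021. B = V − Δ·S = -33.5497.
(3,3): S=88.5780. Δ = (V_up−V_dn)/(S_up−S_dn) = (28.2200−62.4000)/(107.1794−83.2634) = -1.4292. V = [p*·28.2200 + (1−p*)·62.4000]/1.02 = 51.2476. B = V − Δ·S = 177.8402.
(2,0): S=44.1800. Δ = (V_up−V_dn)/(S_up−S_dn) = (57.4524−40.0512)/(53.4578−41.5292) = 1.4588. V = [p*·57.4524 + (1−p*)·40.0512]/1.02 = 44.3207. B = V − Δ·S = -20.1283.
(2,1): S=56.8700. Δ = (V_up−V_dn)/(S_up−S_dn) = (46.3021−57.4524)/(68.8127−53.4578) = -0.7262. V = [p*·46.3021 + (1−p*)·57.4524]/1.02 = 53.0869. B = V − Δ·S = 94.3844.
(2,2): S=73.2050. Δ = (V_up−V_dn)/(S_up−S_dn) = (51.2476−46.3021)/(88.5780−68.8127) = 0.2502. V = [p*·51.2476 + (1−p*)·46.3021]/1.02 = 46.8308. B = V − Δ·S = 28.5140.
(1,0): S=47.0000. Δ = (V_up−V_dn)/(S_up−S_dn) = (53.0869−44.3207)/(56.8700−44.1800) = 0.6908. V = [p*·53.0869 + (1−p*)·44.3207]/1.02 = 45.9981. B = V − Δ·S = 13.5308.
(1,1): S=60.5000. Δ = (V_up−V_dn)/(S_up−S_dn) = (46.8308−53.0869)/(73.2050−56.8700) = -0.3830. V = [p*·46.8308 + (1−p*)·53.0869]/1.02 = 50.2287. B = V − Δ·S = 73.3993.
(0,0): S=50.0000. Δ = (V_up−V_dn)/(S_up−S_dn) = (50.2287−45.9981)/(60.5000−47.0000) = 0.3134. V = [p*·50.2287 + (1−p*)·45.9981]/1.02 = 46.3251. B = V − Δ·S = 30.6565.
The time-0 hedge costs 46.3251, which is the no-arbitrage price.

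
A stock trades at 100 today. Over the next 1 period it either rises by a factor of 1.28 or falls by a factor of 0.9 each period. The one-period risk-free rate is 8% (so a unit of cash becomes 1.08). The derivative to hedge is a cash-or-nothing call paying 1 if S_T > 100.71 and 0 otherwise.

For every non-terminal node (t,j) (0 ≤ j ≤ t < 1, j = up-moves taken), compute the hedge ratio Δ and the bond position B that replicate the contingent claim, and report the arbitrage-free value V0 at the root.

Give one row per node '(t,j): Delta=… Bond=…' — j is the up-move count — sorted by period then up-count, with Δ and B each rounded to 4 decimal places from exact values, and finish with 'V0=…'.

Risk-neutral probability p* = (R−d)/(u−d) = (1.08−0.9)/(1.28−0.9) = 0.4737.
Terminal payoffs: V(1,0)=0.0000, V(1,1)=1.0000
Node (0,0) S=100.0000: V=(p*·1.0000+(1−p*)·0.0000)/1.08=0.4386; Δ=(1.0000−0.0000)/(128.0000−90.0000)=0.0263; B=V−Δ·S=-2.1930
The time-0 hedge costs 0.4386, which is the no-arbitrage price.

(0,0): Delta=0.0263 Bond=-2.1930
V0=0.4386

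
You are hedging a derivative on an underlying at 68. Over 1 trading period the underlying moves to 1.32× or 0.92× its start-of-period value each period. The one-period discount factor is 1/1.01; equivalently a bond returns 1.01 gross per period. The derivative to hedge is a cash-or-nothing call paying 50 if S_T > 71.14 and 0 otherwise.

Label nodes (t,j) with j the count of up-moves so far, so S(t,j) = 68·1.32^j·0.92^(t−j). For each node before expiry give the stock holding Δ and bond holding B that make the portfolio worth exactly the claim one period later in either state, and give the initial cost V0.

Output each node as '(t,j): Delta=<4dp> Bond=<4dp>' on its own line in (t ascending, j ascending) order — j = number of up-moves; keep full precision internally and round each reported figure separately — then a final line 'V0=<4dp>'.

(0,0): Delta=1.8382 Bond=-113.8614
V0=11.1386

Risk-neutral probability p* = (R−d)/(u−d) = (1.01−0.92)/(1.32−0.92) = 0.2250.
Terminal payoffs: V(1,0)=0.0000, V(1,1)=50.0000
  t=0,j=0: stock 68.0000 → up 89.7600 (V=50.0000), down 62.5600 (V=0.0000). Price 11.1386; hedge Δ=1.8382, bond B=-113.8614.
Self-financing check: at every node Δ·S+B equals the discounted successor values.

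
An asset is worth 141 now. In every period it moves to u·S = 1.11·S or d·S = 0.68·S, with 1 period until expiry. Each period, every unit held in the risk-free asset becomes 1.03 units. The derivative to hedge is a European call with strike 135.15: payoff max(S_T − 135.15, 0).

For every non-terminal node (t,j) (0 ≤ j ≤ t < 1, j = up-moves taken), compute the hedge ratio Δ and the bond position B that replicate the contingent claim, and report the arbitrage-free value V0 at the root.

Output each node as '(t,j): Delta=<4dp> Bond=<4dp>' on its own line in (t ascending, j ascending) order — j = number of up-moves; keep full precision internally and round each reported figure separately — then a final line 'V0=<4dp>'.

Since d<R<u, set p* = (R−d)/(u−d) = 0.8140; price each node as the discounted p*-expectation of its children.
Payoff layer (t=1): V(1,0)=0.0000, V(1,1)=21.3600
Node (0,0) S=141.0000: V=(p*·21.3600+(1−p*)·0.0000)/1.03=16.8797; Δ=(21.3600−0.0000)/(156.5100−95.8800)=0.3523; B=V−Δ·S=-32.7948
Check: Δ(0,0)·S0 + B(0,0) = 16.8797 = V0.

(0,0): Delta=0.3523 Bond=-32.7948
V0=16.8797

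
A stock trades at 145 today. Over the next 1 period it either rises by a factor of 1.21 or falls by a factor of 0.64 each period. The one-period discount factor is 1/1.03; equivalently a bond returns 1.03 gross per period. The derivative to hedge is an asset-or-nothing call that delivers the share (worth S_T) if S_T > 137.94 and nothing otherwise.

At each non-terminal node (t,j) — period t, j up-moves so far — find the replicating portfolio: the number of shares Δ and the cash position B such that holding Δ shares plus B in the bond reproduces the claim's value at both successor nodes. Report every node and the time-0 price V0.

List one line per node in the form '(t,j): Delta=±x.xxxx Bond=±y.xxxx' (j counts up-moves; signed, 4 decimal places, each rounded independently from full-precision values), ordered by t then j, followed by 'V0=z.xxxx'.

The replicating-portfolio and risk-neutral prices coincide; use p* = (1.03−0.64)/(1.21−0.64) = 0.6842 for the latter.
Payoff layer (t=1): V(1,0)=0.0000, V(1,1)=175.4500
(0,0): S=145.0000. Δ = (V_up−V_dn)/(S_up−S_dn) = (175.4500−0.0000)/(175.4500−92.8000) = 2.1228. V = [p*·175.4500 + (1−p*)·0.0000]/1.03 = 116.5483. B = V − Δ·S = -191.2587.
Each (Δ,B) replicates both successor values, so the strategy is self-financing and V0 is arbitrage-free.

(0,0): Delta=2.1228 Bond=-191.2587
V0=116.5483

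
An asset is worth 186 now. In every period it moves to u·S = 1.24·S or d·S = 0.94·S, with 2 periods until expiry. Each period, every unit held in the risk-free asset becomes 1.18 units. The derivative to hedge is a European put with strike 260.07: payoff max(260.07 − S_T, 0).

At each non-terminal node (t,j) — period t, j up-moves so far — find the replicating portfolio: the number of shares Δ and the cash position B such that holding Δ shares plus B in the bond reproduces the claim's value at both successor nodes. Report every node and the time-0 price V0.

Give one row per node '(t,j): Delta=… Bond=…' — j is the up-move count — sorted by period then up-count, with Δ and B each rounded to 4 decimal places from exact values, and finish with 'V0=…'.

(0,0): Delta=-0.6850 Bond=140.1093
(1,0): Delta=-1.0000 Bond=220.3983
(1,1): Delta=-0.6253 Bond=151.5616
V0=12.6937

Risk-neutral probability p* = (R−d)/(u−d) = (1.18−0.94)/(1.24−0.94) = 0.8000.
Payoff layer (t=2): V(2,0)=95.7204, V(2,1)=43.2684, V(2,2)=0.0000
(1,0): S=174.8400. Δ = (V_up−V_dn)/(S_up−S_dn) = (43.2684−95.7204)/(216.8016−164.3496) = -1.0000. V = [p*·43.2684 + (1−p*)·95.7204]/1.18 = 45.5583. B = V − Δ·S = 220.3983.
(1,1): S=230.6400. Δ = (V_up−V_dn)/(S_up−S_dn) = (0.0000−43.2684)/(285.9936−216.8016) = -0.6253. V = [p*·0.0000 + (1−p*)·43.2684]/1.18 = 7.3336. B = V − Δ·S = 151.5616.
(0,0): S=186.0000. Δ = (V_up−V_dn)/(S_up−S_dn) = (7.3336−45.5583)/(230.6400−174.8400) = -0.6850. V = [p*·7.3336 + (1−p*)·45.5583]/1.18 = 12.6937. B = V − Δ·S = 140.1093.
The time-0 hedge costs 12.6937, which is the no-arbitrage price.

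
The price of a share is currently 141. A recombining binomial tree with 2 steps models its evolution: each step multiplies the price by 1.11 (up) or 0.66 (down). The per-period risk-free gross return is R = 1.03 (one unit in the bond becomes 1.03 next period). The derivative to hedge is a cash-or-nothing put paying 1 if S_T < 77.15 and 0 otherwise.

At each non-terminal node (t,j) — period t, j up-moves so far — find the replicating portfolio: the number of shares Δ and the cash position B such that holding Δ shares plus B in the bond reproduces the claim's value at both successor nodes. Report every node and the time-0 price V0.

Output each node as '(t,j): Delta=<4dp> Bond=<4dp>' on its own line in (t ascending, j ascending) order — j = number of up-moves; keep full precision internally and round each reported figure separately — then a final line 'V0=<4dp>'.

The replicating-portfolio and risk-neutral prices coincide; use p* = (1.03−0.66)/(1.11−0.66) = 0.8222 for the latter.
Payoff layer (t=2): V(2,0)=1.0000, V(2,1)=0.0000, V(2,2)=0.0000
  t=1,j=0: stock 93.0600 → up 103.2966 (V=0.0000), down 61.4196 (V=1.0000). Price 0.1726; hedge Δ=-0.0239, bond B=2.3948.
  t=1,j=1: stock 156.5100 → up 173.7261 (V=0.0000), down 103.2966 (V=0.0000). Price 0.0000; hedge Δ=0.0000, bond B=0.0000.
  t=0,j=0: stock 141.0000 → up 156.5100 (V=0.0000), down 93.0600 (V=0.1726). Price 0.0298; hedge Δ=-0.0027, bond B=0.4133.
Self-financing check: at every node Δ·S+B equals the discounted successor values.

(0,0): Delta=-0.0027 Bond=0.4133
(1,0): Delta=-0.0239 Bond=2.3948
(1,1): Delta=0.0000 Bond=0.0000
V0=0.0298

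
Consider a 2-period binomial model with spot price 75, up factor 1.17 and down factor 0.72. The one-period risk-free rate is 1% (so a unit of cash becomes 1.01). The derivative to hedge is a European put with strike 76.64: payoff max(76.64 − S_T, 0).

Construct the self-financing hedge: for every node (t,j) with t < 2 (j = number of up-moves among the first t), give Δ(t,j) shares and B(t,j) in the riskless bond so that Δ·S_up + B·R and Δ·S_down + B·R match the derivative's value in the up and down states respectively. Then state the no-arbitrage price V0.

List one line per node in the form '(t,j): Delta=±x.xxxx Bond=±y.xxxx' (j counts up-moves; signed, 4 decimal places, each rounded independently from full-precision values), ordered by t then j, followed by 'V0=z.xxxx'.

(0,0): Delta=-0.5079 Bond=48.8214
(1,0): Delta=-1.0000 Bond=75.8812
(1,1): Delta=-0.3409 Bond=34.6495
V0=10.7263

No-arbitrage ⇒ martingale measure with p* = (R−d)/(u−d) = 0.6444.
Terminal values V(2,·): V(2,0)=37.7600, V(2,1)=13.4600, V(2,2)=0.0000
Node (1,0) S=54.0000: V=(p*·13.4600+(1−p*)·37.7600)/1.01=21.8812; Δ=(13.4600−37.7600)/(63.1800−38.8800)=-1.0000; B=V−Δ·S=75.8812
Node (1,1) S=87.7500: V=(p*·0.0000+(1−p*)·13.4600)/1.01=4.7384; Δ=(0.0000−13.4600)/(102.6675−63.1800)=-0.3409; B=V−Δ·S=34.6495
Node (0,0) S=75.0000: V=(p*·4.7384+(1−p*)·21.8812)/1.01=10.7263; Δ=(4.7384−21.8812)/(87.7500−54.0000)=-0.5079; B=V−Δ·S=48.8214
Root portfolio cost Δ·75+B reproduces V0=10.7263.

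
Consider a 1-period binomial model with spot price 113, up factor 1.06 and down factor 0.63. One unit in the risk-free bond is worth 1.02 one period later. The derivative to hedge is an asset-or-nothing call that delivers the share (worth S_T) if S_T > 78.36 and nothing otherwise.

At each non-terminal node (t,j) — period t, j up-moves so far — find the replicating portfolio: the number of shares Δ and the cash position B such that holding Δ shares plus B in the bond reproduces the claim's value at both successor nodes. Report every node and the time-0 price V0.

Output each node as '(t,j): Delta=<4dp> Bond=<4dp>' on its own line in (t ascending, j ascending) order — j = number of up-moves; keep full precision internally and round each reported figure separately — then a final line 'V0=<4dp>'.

The replicating-portfolio and risk-neutral prices coincide; use p* = (1.02−0.63)/(1.06−0.63) = 0.9070 for the latter.
Payoff layer (t=1): V(1,0)=0.0000, V(1,1)=119.7800
  t=0,j=0: stock 113.0000 → up 119.7800 (V=119.7800), down 71.1900 (V=0.0000). Price 106.5075; hedge Δ=2.4651, bond B=-172.0506.
The time-0 hedge costs 106.5075, which is the no-arbitrage price.

(0,0): Delta=2.4651 Bond=-172.0506
V0=106.5075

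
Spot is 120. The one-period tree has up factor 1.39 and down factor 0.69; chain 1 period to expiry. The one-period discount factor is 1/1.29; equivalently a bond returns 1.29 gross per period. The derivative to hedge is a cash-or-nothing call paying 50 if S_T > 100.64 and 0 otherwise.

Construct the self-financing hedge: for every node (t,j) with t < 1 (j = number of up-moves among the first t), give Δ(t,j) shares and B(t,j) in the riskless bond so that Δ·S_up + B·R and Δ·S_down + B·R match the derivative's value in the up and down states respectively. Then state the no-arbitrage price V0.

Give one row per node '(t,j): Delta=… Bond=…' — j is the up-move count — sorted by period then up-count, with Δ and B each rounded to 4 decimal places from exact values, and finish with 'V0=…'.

The replicating-portfolio and risk-neutral prices coincide; use p* = (1.29−0.69)/(1.39−0.69) = 0.8571 for the latter.
At expiry t=1: V(1,0)=0.0000, V(1,1)=50.0000
(0,0): S=120.0000. Δ = (V_up−V_dn)/(S_up−S_dn) = (50.0000−0.0000)/(166.8000−82.8000) = 0.5952. V = [p*·50.0000 + (1−p*)·0.0000]/1.29 = 33.2226. B = V − Δ·S = -38.2060.
Root portfolio cost Δ·120+B reproduces V0=33.2226.

(0,0): Delta=0.5952 Bond=-38.2060
V0=33.2226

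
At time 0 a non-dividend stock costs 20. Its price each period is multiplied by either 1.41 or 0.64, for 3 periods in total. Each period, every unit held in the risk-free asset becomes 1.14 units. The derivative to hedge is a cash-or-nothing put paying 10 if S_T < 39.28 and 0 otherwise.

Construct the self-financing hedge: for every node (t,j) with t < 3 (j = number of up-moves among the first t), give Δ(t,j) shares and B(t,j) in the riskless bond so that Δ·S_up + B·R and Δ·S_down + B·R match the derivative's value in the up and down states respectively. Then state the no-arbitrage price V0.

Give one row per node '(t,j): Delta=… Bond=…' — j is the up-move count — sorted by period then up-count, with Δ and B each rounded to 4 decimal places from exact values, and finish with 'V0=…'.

(0,0): Delta=-0.2107 Bond=9.1153
(1,0): Delta=0.0000 Bond=7.6947
(1,1): Delta=-0.2623 Bond=11.8476
(2,0): Delta=0.0000 Bond=8.7719
(2,1): Delta=0.0000 Bond=8.7719
(2,2): Delta=-0.3266 Bond=16.0629
V0=4.9016

No-arbitrage ⇒ martingale measure with p* = (R−d)/(u−d) = 0.6494.
Payoff layer (t=3): V(3,0)=10.0000, V(3,1)=10.0000, V(3,2)=10.0000, V(3,3)=0.0000
  t=2,j=0: stock 8.1920 → up 11.5507 (V=10.0000), down 5.2429 (V=10.0000). Price 8.7719; hedge Δ=0.0000, bond B=8.7719.
  t=2,j=1: stock 18.0480 → up 25.4477 (V=10.0000), down 11.5507 (V=10.0000). Price 8.7719; hedge Δ=0.0000, bond B=8.7719.
  t=2,j=2: stock 39.7620 → up 56.0644 (V=0.0000), down 25.4477 (V=10.0000). Price 3.0759; hedge Δ=-0.3266, bond B=16.0629.
  t=1,j=0: stock 12.8000 → up 18.0480 (V=8.7719), down 8.1920 (V=8.7719). Price 7.6947; hedge Δ=0.0000, bond B=7.6947.
  t=1,j=1: stock 28.2000 → up 39.7620 (V=3.0759), down 18.0480 (V=8.7719). Price 4.4502; hedge Δ=-0.2623, bond B=11.8476.
  t=0,j=0: stock 20.0000 → up 28.2000 (V=4.4502), down 12.8000 (V=7.6947). Price 4.9016; hedge Δ=-0.2107, bond B=9.1153.
Each (Δ,B) replicates both successor values, so the strategy is self-financing and V0 is arbitrage-free.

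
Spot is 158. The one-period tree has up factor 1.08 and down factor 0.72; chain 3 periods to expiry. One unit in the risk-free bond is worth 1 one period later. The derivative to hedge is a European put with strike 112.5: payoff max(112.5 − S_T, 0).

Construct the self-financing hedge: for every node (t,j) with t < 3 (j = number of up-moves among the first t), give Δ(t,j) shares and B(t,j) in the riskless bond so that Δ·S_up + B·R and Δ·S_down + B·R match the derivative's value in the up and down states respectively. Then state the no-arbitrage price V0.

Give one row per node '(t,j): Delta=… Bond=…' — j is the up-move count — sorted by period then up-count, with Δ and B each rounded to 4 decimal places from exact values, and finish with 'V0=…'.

(0,0): Delta=-0.1717 Bond=30.4862
(1,0): Delta=-0.6166 Bond=81.0939
(1,1): Delta=-0.0870 Bond=16.0268
(2,0): Delta=-1.0000 Bond=112.5000
(2,1): Delta=-0.5435 Bond=72.1207
(2,2): Delta=0.0000 Bond=0.0000
V0=3.3575

Under the risk-neutral measure, an up-move has probability p* = (R−d)/(u−d) = 0.7778 and values discount at R = 1.
Payoff layer (t=3): V(3,0)=53.5268, V(3,1)=24.0402, V(3,2)=0.0000, V(3,3)=0.0000
(2,0): S=81.9072. Δ = (V_up−V_dn)/(S_up−S_dn) = (24.0402−53.5268)/(88.4598−58.9732) = -1.0000. V = [p*·24.0402 + (1−p*)·53.5268]/1 = 30.5928. B = V − Δ·S = 112.5000.
(2,1): S=122.8608. Δ = (V_up−V_dn)/(S_up−S_dn) = (0.0000−24.0402)/(132.6897−88.4598) = -0.5435. V = [p*·0.0000 + (1−p*)·24.0402]/1 = 5.3423. B = V − Δ·S = 72.1207.
(2,2): S=184.2912. Δ = (V_up−V_dn)/(S_up−S_dn) = (0.0000−0.0000)/(199.0345−132.6897) = 0.0000. V = [p*·0.0000 + (1−p*)·0.0000]/1 = 0.0000. B = V − Δ·S = 0.0000.
(1,0): S=113.7600. Δ = (V_up−V_dn)/(S_up−S_dn) = (5.3423−30.5928)/(122.8608−81.9072) = -0.6166. V = [p*·5.3423 + (1−p*)·30.5928]/1 = 10.9535. B = V − Δ·S = 81.0939.
(1,1): S=170.6400. Δ = (V_up−V_dn)/(S_up−S_dn) = (0.0000−5.3423)/(184.2912−122.8608) = -0.0870. V = [p*·0.0000 + (1−p*)·5.3423]/1 = 1.1872. B = V − Δ·S = 16.0268.
(0,0): S=158.0000. Δ = (V_up−V_dn)/(S_up−S_dn) = (1.1872−10.9535)/(170.6400−113.7600) = -0.1717. V = [p*·1.1872 + (1−p*)·10.9535]/1 = 3.3575. B = V − Δ·S = 30.4862.
Check: Δ(0,0)·S0 + B(0,0) = 3.3575 = V0.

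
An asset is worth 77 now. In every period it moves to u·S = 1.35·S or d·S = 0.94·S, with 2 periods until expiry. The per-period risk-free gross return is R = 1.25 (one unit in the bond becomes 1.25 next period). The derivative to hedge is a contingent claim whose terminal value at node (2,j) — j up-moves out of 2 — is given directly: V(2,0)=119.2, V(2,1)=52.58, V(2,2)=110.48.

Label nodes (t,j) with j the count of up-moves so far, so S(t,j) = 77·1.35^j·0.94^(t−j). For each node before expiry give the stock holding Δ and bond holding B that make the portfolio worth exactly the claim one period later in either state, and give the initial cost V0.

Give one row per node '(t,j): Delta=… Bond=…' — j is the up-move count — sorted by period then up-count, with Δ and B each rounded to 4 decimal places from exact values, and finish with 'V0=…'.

(0,0): Delta=0.6976 Bond=3.6563
(1,0): Delta=-2.2449 Bond=217.5508
(1,1): Delta=1.3585 Bond=-64.1331
V0=57.3719

The replicating-portfolio and risk-neutral prices coincide; use p* = (1.25−0.94)/(1.35−0.94) = 0.7561 for the latter.
Payoff layer (t=2): V(2,0)=119.2000, V(2,1)=52.5800, V(2,2)=110.4800
Node (1,0) S=72.3800: V=(p*·52.5800+(1−p*)·119.2000)/1.25=55.0630; Δ=(52.5800−119.2000)/(97.7130−68.0372)=-2.2449; B=V−Δ·S=217.5508
Node (1,1) S=103.9500: V=(p*·110.4800+(1−p*)·52.5800)/1.25=77.0864; Δ=(110.4800−52.5800)/(140.3325−97.7130)=1.3585; B=V−Δ·S=-64.1331
Node (0,0) S=77.0000: V=(p*·77.0864+(1−p*)·55.0630)/1.25=57.3719; Δ=(77.0864−55.0630)/(103.9500−72.3800)=0.6976; B=V−Δ·S=3.6563
Check: Δ(0,0)·S0 + B(0,0) = 57.3719 = V0.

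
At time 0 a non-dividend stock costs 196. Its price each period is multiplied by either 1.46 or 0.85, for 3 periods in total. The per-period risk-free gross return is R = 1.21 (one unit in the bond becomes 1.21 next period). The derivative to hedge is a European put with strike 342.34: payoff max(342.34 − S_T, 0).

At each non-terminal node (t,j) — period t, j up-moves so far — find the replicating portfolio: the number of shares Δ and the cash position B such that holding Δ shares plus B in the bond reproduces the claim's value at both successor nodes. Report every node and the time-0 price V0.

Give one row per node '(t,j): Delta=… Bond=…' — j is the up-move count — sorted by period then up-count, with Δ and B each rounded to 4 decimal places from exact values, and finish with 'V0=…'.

(0,0): Delta=-0.4576 Bond=121.0727
(1,0): Delta=-0.9386 Bond=226.6420
(1,1): Delta=-0.2631 Bond=90.8423
(2,0): Delta=-1.0000 Bond=282.9256
(2,1): Delta=-0.9138 Bond=268.2029
(2,2): Delta=0.0000 Bond=0.0000
V0=31.3859

The replicating-portfolio and risk-neutral prices coincide; use p* = (1.21−0.85)/(1.46−0.85) = 0.5902 for the latter.
Terminal payoffs: V(3,0)=221.9715, V(3,1)=135.5894, V(3,2)=0.0000, V(3,3)=0.0000
(2,0): S=141.6100. Δ = (V_up−V_dn)/(S_up−S_dn) = (135.5894−221.9715)/(206.7506−120.3685) = -1.0000. V = [p*·135.5894 + (1−p*)·221.9715]/1.21 = 141.3156. B = V − Δ·S = 282.9256.
(2,1): S=243.2360. Δ = (V_up−V_dn)/(S_up−S_dn) = (0.0000−135.5894)/(355.1246−206.7506) = -0.9138. V = [p*·0.0000 + (1−p*)·135.5894]/1.21 = 45.9251. B = V − Δ·S = 268.2029.
(2,2): S=417.7936. Δ = (V_up−V_dn)/(S_up−S_dn) = (0.0000−0.0000)/(609.9787−355.1246) = 0.0000. V = [p*·0.0000 + (1−p*)·0.0000]/1.21 = 0.0000. B = V − Δ·S = 0.0000.
(1,0): S=166.6000. Δ = (V_up−V_dn)/(S_up−S_dn) = (45.9251−141.3156)/(243.2360−141.6100) = -0.9386. V = [p*·45.9251 + (1−p*)·141.3156]/1.21 = 70.2641. B = V − Δ·S = 226.6420.
(1,1): S=286.1600. Δ = (V_up−V_dn)/(S_up−S_dn) = (0.0000−45.9251)/(417.7936−243.2360) = -0.2631. V = [p*·0.0000 + (1−p*)·45.9251]/1.21 = 15.5552. B = V − Δ·S = 90.8423.
(0,0): S=196.0000. Δ = (V_up−V_dn)/(S_up−S_dn) = (15.5552−70.2641)/(286.1600−166.6000) = -0.4576. V = [p*·15.5552 + (1−p*)·70.2641]/1.21 = 31.3859. B = V − Δ·S = 121.0727.
Check: Δ(0,0)·S0 + B(0,0) = 31.3859 = V0.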